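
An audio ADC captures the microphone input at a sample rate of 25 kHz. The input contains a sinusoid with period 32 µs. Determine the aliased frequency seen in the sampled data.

6.25 kHz

T = 32 µs → f = 1/T = 31.25 kHz.
31.25 kHz mod fs = 6.25 kHz.
6.25 kHz ≤ fs/2 = 12.5 kHz, appears at 6.25 kHz.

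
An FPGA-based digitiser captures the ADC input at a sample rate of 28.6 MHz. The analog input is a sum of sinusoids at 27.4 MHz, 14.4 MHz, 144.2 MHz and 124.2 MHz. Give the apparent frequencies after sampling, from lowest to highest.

fs/2 = 14.3 MHz.
27.4 MHz > fs/2 = 14.3 MHz, folds to fs − 27.4 MHz = 1.2 MHz.
14.4 MHz > fs/2 = 14.3 MHz, folds to fs − 14.4 MHz = 14.2 MHz.
144.2 MHz mod fs = 1.2 MHz.
1.2 MHz ≤ fs/2 = 14.3 MHz, appears at 1.2 MHz.
124.2 MHz mod fs = 9.8 MHz.
9.8 MHz ≤ fs/2 = 14.3 MHz, appears at 9.8 MHz.
Distinct values: {1.2 MHz, 9.8 MHz, 14.2 MHz}.

1.2 MHz, 9.8 MHz, 14.2 MHz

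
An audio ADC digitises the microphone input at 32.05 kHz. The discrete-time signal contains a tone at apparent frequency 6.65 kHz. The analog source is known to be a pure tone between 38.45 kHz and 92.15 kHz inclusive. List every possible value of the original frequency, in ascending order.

38.7 kHz, 57.45 kHz, 70.75 kHz, 89.5 kHz

Frequencies that alias to 6.65 kHz are k·fs ± 6.65 kHz for integer k ≥ 0.
k=0: 6.65 kHz.
k=1: 25.4 kHz, 38.7 kHz.
k=2: 57.45 kHz, 70.75 kHz.
k=3: 89.5 kHz, 102.8 kHz.
k=4: 121.55 kHz, 134.85 kHz.
Within [38.45 kHz, 92.15 kHz]: 38.7 kHz, 57.45 kHz, 70.75 kHz, 89.5 kHz.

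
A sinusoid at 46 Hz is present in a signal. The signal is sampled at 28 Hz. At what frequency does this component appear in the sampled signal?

46 Hz mod fs = 18 Hz.
18 Hz > fs/2 = 14 Hz, folds to fs − 18 Hz = 10 Hz.

10 Hz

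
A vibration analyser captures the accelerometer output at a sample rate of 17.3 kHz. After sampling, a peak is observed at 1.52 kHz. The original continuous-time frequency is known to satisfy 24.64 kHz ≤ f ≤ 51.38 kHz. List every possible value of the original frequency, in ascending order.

33.08 kHz, 36.12 kHz, 50.38 kHz

Frequencies that alias to 1.52 kHz are k·fs ± 1.52 kHz for integer k ≥ 0.
k=0: 1.52 kHz.
k=1: 15.78 kHz, 18.82 kHz.
k=2: 33.08 kHz, 36.12 kHz.
k=3: 50.38 kHz, 53.42 kHz.
k=4: 67.68 kHz, 70.72 kHz.
Within [24.64 kHz, 51.38 kHz]: 33.08 kHz, 36.12 kHz, 50.38 kHz.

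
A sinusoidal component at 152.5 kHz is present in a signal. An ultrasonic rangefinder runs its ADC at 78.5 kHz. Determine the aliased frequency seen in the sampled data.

152.5 kHz mod fs = 74 kHz.
74 kHz > fs/2 = 39.25 kHz, folds to fs − 74 kHz = 4.5 kHz.

4.5 kHz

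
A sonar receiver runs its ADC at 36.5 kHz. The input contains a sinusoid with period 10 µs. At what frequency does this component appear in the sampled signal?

9.5 kHz

T = 10 µs → f = 1/T = 100 kHz.
100 kHz mod fs = 27 kHz.
27 kHz > fs/2 = 18.25 kHz, folds to fs − 27 kHz = 9.5 kHz.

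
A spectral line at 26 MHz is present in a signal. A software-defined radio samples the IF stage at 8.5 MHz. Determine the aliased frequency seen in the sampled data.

26 MHz mod fs = 0.5 MHz.
0.5 MHz ≤ fs/2 = 4.25 MHz, appears at 0.5 MHz.

0.5 MHz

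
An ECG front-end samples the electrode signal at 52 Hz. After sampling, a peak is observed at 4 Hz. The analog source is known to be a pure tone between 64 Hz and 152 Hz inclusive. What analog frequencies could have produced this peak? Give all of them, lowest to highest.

Frequencies that alias to 4 Hz are k·fs ± 4 Hz for integer k ≥ 0.
k=0: 4 Hz.
k=1: 48 Hz, 56 Hz.
k=2: 100 Hz, 108 Hz.
k=3: 152 Hz, 160 Hz.
k=4: 204 Hz, 212 Hz.
Within [64 Hz, 152 Hz]: 100 Hz, 108 Hz, 152 Hz.

100 Hz, 108 Hz, 152 Hz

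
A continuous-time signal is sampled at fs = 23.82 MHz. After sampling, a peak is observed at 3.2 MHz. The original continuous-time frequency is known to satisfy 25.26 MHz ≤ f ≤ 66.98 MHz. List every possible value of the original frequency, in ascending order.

27.02 MHz, 44.44 MHz, 50.84 MHz

Frequencies that alias to 3.2 MHz are k·fs ± 3.2 MHz for integer k ≥ 0.
k=0: 3.2 MHz.
k=1: 20.62 MHz, 27.02 MHz.
k=2: 44.44 MHz, 50.84 MHz.
k=3: 68.26 MHz, 74.66 MHz.
Within [25.26 MHz, 66.98 MHz]: 27.02 MHz, 44.44 MHz, 50.84 MHz.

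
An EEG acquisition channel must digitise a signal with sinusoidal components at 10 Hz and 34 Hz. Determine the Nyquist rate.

Highest-frequency component: 34 Hz.
Nyquist rate = 2 × 34 Hz = 68 Hz.

68 Hz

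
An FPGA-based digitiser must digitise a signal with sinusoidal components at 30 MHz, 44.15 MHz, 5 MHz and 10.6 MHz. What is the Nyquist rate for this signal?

88.3 MHz

Highest-frequency component: 44.15 MHz.
Nyquist rate = 2 × 44.15 MHz = 88.3 MHz.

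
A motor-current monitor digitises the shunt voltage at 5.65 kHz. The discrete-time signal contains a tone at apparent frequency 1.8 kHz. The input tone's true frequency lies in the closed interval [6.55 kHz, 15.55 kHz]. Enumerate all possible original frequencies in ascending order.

7.45 kHz, 9.5 kHz, 13.1 kHz, 15.15 kHz

Frequencies that alias to 1.8 kHz are k·fs ± 1.8 kHz for integer k ≥ 0.
k=0: 1.8 kHz.
k=1: 3.85 kHz, 7.45 kHz.
k=2: 9.5 kHz, 13.1 kHz.
k=3: 15.15 kHz, 18.75 kHz.
k=4: 20.8 kHz, 24.4 kHz.
Within [6.55 kHz, 15.55 kHz]: 7.45 kHz, 9.5 kHz, 13.1 kHz, 15.15 kHz.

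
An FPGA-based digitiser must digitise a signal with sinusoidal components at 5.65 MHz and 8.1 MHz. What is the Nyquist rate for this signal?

16.2 MHz

Highest-frequency component: 8.1 MHz.
Nyquist rate = 2 × 8.1 MHz = 16.2 MHz.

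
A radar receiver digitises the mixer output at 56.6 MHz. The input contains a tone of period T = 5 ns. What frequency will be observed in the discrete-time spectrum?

T = 5 ns → f = 1/T = 200 MHz.
200 MHz mod fs = 30.2 MHz.
30.2 MHz > fs/2 = 28.3 MHz, folds to fs − 30.2 MHz = 26.4 MHz.

26.4 MHz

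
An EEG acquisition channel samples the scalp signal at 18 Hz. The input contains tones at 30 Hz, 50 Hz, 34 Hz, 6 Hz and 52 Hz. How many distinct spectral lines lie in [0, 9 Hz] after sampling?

3

fs/2 = 9 Hz.
30 Hz mod fs = 12 Hz.
12 Hz > fs/2 = 9 Hz, folds to fs − 12 Hz = 6 Hz.
50 Hz mod fs = 14 Hz.
14 Hz > fs/2 = 9 Hz, folds to fs − 14 Hz = 4 Hz.
34 Hz mod fs = 16 Hz.
16 Hz > fs/2 = 9 Hz, folds to fs − 16 Hz = 2 Hz.
6 Hz ≤ fs/2 = 9 Hz, passes unchanged.
52 Hz mod fs = 16 Hz.
16 Hz > fs/2 = 9 Hz, folds to fs − 16 Hz = 2 Hz.
Distinct values: {2 Hz, 4 Hz, 6 Hz} → 3.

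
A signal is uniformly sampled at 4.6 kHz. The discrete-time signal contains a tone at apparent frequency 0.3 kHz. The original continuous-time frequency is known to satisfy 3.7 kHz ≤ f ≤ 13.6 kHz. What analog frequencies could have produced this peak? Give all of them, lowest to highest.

4.3 kHz, 4.9 kHz, 8.9 kHz, 9.5 kHz, 13.5 kHz

Frequencies that alias to 0.3 kHz are k·fs ± 0.3 kHz for integer k ≥ 0.
k=0: 0.3 kHz.
k=1: 4.3 kHz, 4.9 kHz.
k=2: 8.9 kHz, 9.5 kHz.
k=3: 13.5 kHz, 14.1 kHz.
k=4: 18.1 kHz, 18.7 kHz.
Within [3.7 kHz, 13.6 kHz]: 4.3 kHz, 4.9 kHz, 8.9 kHz, 9.5 kHz, 13.5 kHz.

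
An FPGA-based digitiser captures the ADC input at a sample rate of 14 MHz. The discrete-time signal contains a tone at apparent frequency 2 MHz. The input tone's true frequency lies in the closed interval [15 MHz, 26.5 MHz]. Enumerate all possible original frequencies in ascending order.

Frequencies that alias to 2 MHz are k·fs ± 2 MHz for integer k ≥ 0.
k=0: 2 MHz.
k=1: 12 MHz, 16 MHz.
k=2: 26 MHz, 30 MHz.
k=3: 40 MHz, 44 MHz.
Within [15 MHz, 26.5 MHz]: 16 MHz, 26 MHz.

16 MHz, 26 MHz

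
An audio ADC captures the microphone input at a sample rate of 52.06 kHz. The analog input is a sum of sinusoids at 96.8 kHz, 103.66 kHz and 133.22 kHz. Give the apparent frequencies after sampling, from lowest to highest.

fs/2 = 26.03 kHz.
96.8 kHz mod fs = 44.74 kHz.
44.74 kHz > fs/2 = 26.03 kHz, folds to fs − 44.74 kHz = 7.32 kHz.
103.66 kHz mod fs = 51.6 kHz.
51.6 kHz > fs/2 = 26.03 kHz, folds to fs − 51.6 kHz = 0.46 kHz.
133.22 kHz mod fs = 29.1 kHz.
29.1 kHz > fs/2 = 26.03 kHz, folds to fs − 29.1 kHz = 22.96 kHz.
Distinct values: {0.46 kHz, 7.32 kHz, 22.96 kHz}.

0.46 kHz, 7.32 kHz, 22.96 kHz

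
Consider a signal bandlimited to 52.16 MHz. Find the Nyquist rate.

104.32 MHz

Nyquist rate = 2 × 52.16 MHz = 104.32 MHz.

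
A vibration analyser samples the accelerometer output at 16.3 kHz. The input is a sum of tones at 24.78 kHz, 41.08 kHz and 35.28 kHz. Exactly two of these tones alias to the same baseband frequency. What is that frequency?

fs/2 = 8.15 kHz.
24.78 kHz mod fs = 8.48 kHz.
8.48 kHz > fs/2 = 8.15 kHz, folds to fs − 8.48 kHz = 7.82 kHz.
41.08 kHz mod fs = 8.48 kHz.
8.48 kHz > fs/2 = 8.15 kHz, folds to fs − 8.48 kHz = 7.82 kHz.
35.28 kHz mod fs = 2.68 kHz.
2.68 kHz ≤ fs/2 = 8.15 kHz, appears at 2.68 kHz.
24.78 kHz and 41.08 kHz both map to 7.82 kHz.

7.82 kHz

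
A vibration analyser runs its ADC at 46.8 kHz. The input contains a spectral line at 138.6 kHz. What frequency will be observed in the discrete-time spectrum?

138.6 kHz mod fs = 45 kHz.
45 kHz > fs/2 = 23.4 kHz, folds to fs − 45 kHz = 1.8 kHz.

1.8 kHz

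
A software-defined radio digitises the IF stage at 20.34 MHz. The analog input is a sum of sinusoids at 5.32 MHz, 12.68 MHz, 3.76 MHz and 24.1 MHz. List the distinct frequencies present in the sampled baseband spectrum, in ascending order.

3.76 MHz, 5.32 MHz, 7.66 MHz

fs/2 = 10.17 MHz.
5.32 MHz ≤ fs/2 = 10.17 MHz, passes unchanged.
12.68 MHz > fs/2 = 10.17 MHz, folds to fs − 12.68 MHz = 7.66 MHz.
3.76 MHz ≤ fs/2 = 10.17 MHz, passes unchanged.
24.1 MHz mod fs = 3.76 MHz.
3.76 MHz ≤ fs/2 = 10.17 MHz, appears at 3.76 MHz.
Distinct values: {3.76 MHz, 5.32 MHz, 7.66 MHz}.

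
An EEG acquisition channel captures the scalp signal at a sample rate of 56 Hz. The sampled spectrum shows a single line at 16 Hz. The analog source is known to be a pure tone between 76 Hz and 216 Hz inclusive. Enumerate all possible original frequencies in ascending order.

96 Hz, 128 Hz, 152 Hz, 184 Hz, 208 Hz

Frequencies that alias to 16 Hz are k·fs ± 16 Hz for integer k ≥ 0.
k=0: 16 Hz.
k=1: 40 Hz, 72 Hz.
k=2: 96 Hz, 128 Hz.
k=3: 152 Hz, 184 Hz.
k=4: 208 Hz, 240 Hz.
k=5: 264 Hz, 296 Hz.
Within [76 Hz, 216 Hz]: 96 Hz, 128 Hz, 152 Hz, 184 Hz, 208 Hz.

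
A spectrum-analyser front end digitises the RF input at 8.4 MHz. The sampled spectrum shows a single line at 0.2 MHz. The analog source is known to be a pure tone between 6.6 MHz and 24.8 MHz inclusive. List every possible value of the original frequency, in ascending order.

Frequencies that alias to 0.2 MHz are k·fs ± 0.2 MHz for integer k ≥ 0.
k=0: 0.2 MHz.
k=1: 8.2 MHz, 8.6 MHz.
k=2: 16.6 MHz, 17 MHz.
k=3: 25 MHz, 25.4 MHz.
Within [6.6 MHz, 24.8 MHz]: 8.2 MHz, 8.6 MHz, 16.6 MHz, 17 MHz.

8.2 MHz, 8.6 MHz, 16.6 MHz, 17 MHz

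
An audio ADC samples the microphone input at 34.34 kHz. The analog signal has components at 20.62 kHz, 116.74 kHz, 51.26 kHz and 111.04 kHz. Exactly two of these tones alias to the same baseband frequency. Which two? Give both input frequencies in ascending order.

20.62 kHz, 116.74 kHz

fs/2 = 17.17 kHz.
20.62 kHz > fs/2 = 17.17 kHz, folds to fs − 20.62 kHz = 13.72 kHz.
116.74 kHz mod fs = 13.72 kHz.
13.72 kHz ≤ fs/2 = 17.17 kHz, appears at 13.72 kHz.
51.26 kHz mod fs = 16.92 kHz.
16.92 kHz ≤ fs/2 = 17.17 kHz, appears at 16.92 kHz.
111.04 kHz mod fs = 8.02 kHz.
8.02 kHz ≤ fs/2 = 17.17 kHz, appears at 8.02 kHz.
20.62 kHz and 116.74 kHz both map to 13.72 kHz.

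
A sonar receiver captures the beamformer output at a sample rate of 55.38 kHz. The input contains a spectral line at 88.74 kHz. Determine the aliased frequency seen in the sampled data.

22.02 kHz

88.74 kHz mod fs = 33.36 kHz.
33.36 kHz > fs/2 = 27.69 kHz, folds to fs − 33.36 kHz = 22.02 kHz.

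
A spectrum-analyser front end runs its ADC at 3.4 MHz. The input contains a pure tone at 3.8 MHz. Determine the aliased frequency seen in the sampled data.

0.4 MHz

3.8 MHz mod fs = 0.4 MHz.
0.4 MHz ≤ fs/2 = 1.7 MHz, appears at 0.4 MHz.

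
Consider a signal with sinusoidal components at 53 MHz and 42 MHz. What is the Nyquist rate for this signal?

106 MHz

Highest-frequency component: 53 MHz.
Nyquist rate = 2 × 53 MHz = 106 MHz.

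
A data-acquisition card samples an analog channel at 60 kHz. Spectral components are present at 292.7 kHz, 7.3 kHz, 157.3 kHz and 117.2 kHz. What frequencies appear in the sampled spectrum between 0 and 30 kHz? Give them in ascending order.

fs/2 = 30 kHz.
292.7 kHz mod fs = 52.7 kHz.
52.7 kHz > fs/2 = 30 kHz, folds to fs − 52.7 kHz = 7.3 kHz.
7.3 kHz ≤ fs/2 = 30 kHz, passes unchanged.
157.3 kHz mod fs = 37.3 kHz.
37.3 kHz > fs/2 = 30 kHz, folds to fs − 37.3 kHz = 22.7 kHz.
117.2 kHz mod fs = 57.2 kHz.
57.2 kHz > fs/2 = 30 kHz, folds to fs − 57.2 kHz = 2.8 kHz.
Distinct values: {2.8 kHz, 7.3 kHz, 22.7 kHz}.

2.8 kHz, 7.3 kHz, 22.7 kHz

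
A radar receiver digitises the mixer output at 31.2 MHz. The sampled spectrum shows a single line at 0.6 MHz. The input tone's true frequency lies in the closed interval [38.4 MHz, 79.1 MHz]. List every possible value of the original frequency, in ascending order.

61.8 MHz, 63 MHz

Frequencies that alias to 0.6 MHz are k·fs ± 0.6 MHz for integer k ≥ 0.
k=0: 0.6 MHz.
k=1: 30.6 MHz, 31.8 MHz.
k=2: 61.8 MHz, 63 MHz.
k=3: 93 MHz, 94.2 MHz.
Within [38.4 MHz, 79.1 MHz]: 61.8 MHz, 63 MHz.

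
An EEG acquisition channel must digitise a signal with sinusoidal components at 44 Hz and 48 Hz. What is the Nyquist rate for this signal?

96 Hz

Highest-frequency component: 48 Hz.
Nyquist rate = 2 × 48 Hz = 96 Hz.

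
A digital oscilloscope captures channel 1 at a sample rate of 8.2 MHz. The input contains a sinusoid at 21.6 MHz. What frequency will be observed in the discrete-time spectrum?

3 MHz

21.6 MHz mod fs = 5.2 MHz.
5.2 MHz > fs/2 = 4.1 MHz, folds to fs − 5.2 MHz = 3 MHz.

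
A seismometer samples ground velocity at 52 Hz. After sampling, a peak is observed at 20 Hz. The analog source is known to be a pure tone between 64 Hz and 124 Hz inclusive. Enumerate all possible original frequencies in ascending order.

Frequencies that alias to 20 Hz are k·fs ± 20 Hz for integer k ≥ 0.
k=0: 20 Hz.
k=1: 32 Hz, 72 Hz.
k=2: 84 Hz, 124 Hz.
k=3: 136 Hz, 176 Hz.
Within [64 Hz, 124 Hz]: 72 Hz, 84 Hz, 124 Hz.

72 Hz, 84 Hz, 124 Hz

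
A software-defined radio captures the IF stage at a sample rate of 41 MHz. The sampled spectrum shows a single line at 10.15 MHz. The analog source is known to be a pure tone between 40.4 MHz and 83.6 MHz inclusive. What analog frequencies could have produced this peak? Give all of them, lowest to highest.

Frequencies that alias to 10.15 MHz are k·fs ± 10.15 MHz for integer k ≥ 0.
k=0: 10.15 MHz.
k=1: 30.85 MHz, 51.15 MHz.
k=2: 71.85 MHz, 92.15 MHz.
k=3: 112.85 MHz, 133.15 MHz.
Within [40.4 MHz, 83.6 MHz]: 51.15 MHz, 71.85 MHz.

51.15 MHz, 71.85 MHz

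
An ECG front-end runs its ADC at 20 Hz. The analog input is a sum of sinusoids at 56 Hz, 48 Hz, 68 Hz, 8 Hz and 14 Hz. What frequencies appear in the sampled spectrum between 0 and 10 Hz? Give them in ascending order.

fs/2 = 10 Hz.
56 Hz mod fs = 16 Hz.
16 Hz > fs/2 = 10 Hz, folds to fs − 16 Hz = 4 Hz.
48 Hz mod fs = 8 Hz.
8 Hz ≤ fs/2 = 10 Hz, appears at 8 Hz.
68 Hz mod fs = 8 Hz.
8 Hz ≤ fs/2 = 10 Hz, appears at 8 Hz.
8 Hz ≤ fs/2 = 10 Hz, passes unchanged.
14 Hz > fs/2 = 10 Hz, folds to fs − 14 Hz = 6 Hz.
Distinct values: {4 Hz, 6 Hz, 8 Hz}.

4 Hz, 6 Hz, 8 Hz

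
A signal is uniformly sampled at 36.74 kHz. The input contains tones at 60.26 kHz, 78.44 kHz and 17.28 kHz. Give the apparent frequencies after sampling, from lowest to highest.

4.96 kHz, 13.22 kHz, 17.28 kHz

fs/2 = 18.37 kHz.
60.26 kHz mod fs = 23.52 kHz.
23.52 kHz > fs/2 = 18.37 kHz, folds to fs − 23.52 kHz = 13.22 kHz.
78.44 kHz mod fs = 4.96 kHz.
4.96 kHz ≤ fs/2 = 18.37 kHz, appears at 4.96 kHz.
17.28 kHz ≤ fs/2 = 18.37 kHz, passes unchanged.
Distinct values: {4.96 kHz, 13.22 kHz, 17.28 kHz}.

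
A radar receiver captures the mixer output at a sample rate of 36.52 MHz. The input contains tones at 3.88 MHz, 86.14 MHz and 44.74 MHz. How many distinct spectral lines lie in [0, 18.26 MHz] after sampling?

fs/2 = 18.26 MHz.
3.88 MHz ≤ fs/2 = 18.26 MHz, passes unchanged.
86.14 MHz mod fs = 13.1 MHz.
13.1 MHz ≤ fs/2 = 18.26 MHz, appears at 13.1 MHz.
44.74 MHz mod fs = 8.22 MHz.
8.22 MHz ≤ fs/2 = 18.26 MHz, appears at 8.22 MHz.
Distinct values: {3.88 MHz, 8.22 MHz, 13.1 MHz} → 3.

3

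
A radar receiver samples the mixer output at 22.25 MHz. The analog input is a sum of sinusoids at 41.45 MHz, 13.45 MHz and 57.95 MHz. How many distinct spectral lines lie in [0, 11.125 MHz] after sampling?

2

fs/2 = 11.125 MHz.
41.45 MHz mod fs = 19.2 MHz.
19.2 MHz > fs/2 = 11.125 MHz, folds to fs − 19.2 MHz = 3.05 MHz.
13.45 MHz > fs/2 = 11.125 MHz, folds to fs − 13.45 MHz = 8.8 MHz.
57.95 MHz mod fs = 13.45 MHz.
13.45 MHz > fs/2 = 11.125 MHz, folds to fs − 13.45 MHz = 8.8 MHz.
Distinct values: {3.05 MHz, 8.8 MHz} → 2.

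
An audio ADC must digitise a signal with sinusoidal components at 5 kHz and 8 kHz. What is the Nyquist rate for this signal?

Highest-frequency component: 8 kHz.
Nyquist rate = 2 × 8 kHz = 16 kHz.

16 kHz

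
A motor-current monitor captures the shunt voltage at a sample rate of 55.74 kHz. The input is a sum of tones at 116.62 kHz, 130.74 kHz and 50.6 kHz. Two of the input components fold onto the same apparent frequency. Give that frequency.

5.14 kHz

fs/2 = 27.87 kHz.
116.62 kHz mod fs = 5.14 kHz.
5.14 kHz ≤ fs/2 = 27.87 kHz, appears at 5.14 kHz.
130.74 kHz mod fs = 19.26 kHz.
19.26 kHz ≤ fs/2 = 27.87 kHz, appears at 19.26 kHz.
50.6 kHz > fs/2 = 27.87 kHz, folds to fs − 50.6 kHz = 5.14 kHz.
50.6 kHz and 116.62 kHz both map to 5.14 kHz.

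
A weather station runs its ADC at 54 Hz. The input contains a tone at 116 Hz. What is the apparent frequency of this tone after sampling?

8 Hz

116 Hz mod fs = 8 Hz.
8 Hz ≤ fs/2 = 27 Hz, appears at 8 Hz.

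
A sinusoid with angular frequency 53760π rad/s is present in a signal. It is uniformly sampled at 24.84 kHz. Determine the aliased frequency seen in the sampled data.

ω = 53760π rad/s → f = ω/(2π) = 26880 Hz = 26.88 kHz.
26.88 kHz mod fs = 2.04 kHz.
2.04 kHz ≤ fs/2 = 12.42 kHz, appears at 2.04 kHz.

2.04 kHz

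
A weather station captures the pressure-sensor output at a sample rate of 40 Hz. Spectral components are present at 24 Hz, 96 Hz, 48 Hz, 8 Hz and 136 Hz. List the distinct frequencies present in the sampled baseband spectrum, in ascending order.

8 Hz, 16 Hz

fs/2 = 20 Hz.
24 Hz > fs/2 = 20 Hz, folds to fs − 24 Hz = 16 Hz.
96 Hz mod fs = 16 Hz.
16 Hz ≤ fs/2 = 20 Hz, appears at 16 Hz.
48 Hz mod fs = 8 Hz.
8 Hz ≤ fs/2 = 20 Hz, appears at 8 Hz.
8 Hz ≤ fs/2 = 20 Hz, passes unchanged.
136 Hz mod fs = 16 Hz.
16 Hz ≤ fs/2 = 20 Hz, appears at 16 Hz.
Distinct values: {8 Hz, 16 Hz}.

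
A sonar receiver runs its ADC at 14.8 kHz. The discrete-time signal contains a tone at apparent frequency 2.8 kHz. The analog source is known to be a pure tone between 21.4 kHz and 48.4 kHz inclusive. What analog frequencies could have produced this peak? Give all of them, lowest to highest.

Frequencies that alias to 2.8 kHz are k·fs ± 2.8 kHz for integer k ≥ 0.
k=0: 2.8 kHz.
k=1: 12 kHz, 17.6 kHz.
k=2: 26.8 kHz, 32.4 kHz.
k=3: 41.6 kHz, 47.2 kHz.
k=4: 56.4 kHz, 62 kHz.
Within [21.4 kHz, 48.4 kHz]: 26.8 kHz, 32.4 kHz, 41.6 kHz, 47.2 kHz.

26.8 kHz, 32.4 kHz, 41.6 kHz, 47.2 kHz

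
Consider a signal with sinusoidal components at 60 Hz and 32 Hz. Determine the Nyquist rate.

120 Hz

Highest-frequency component: 60 Hz.
Nyquist rate = 2 × 60 Hz = 120 Hz.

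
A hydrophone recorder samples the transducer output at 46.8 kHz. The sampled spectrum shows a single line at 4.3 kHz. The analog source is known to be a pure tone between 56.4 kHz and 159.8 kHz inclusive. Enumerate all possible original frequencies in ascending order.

89.3 kHz, 97.9 kHz, 136.1 kHz, 144.7 kHz

Frequencies that alias to 4.3 kHz are k·fs ± 4.3 kHz for integer k ≥ 0.
k=0: 4.3 kHz.
k=1: 42.5 kHz, 51.1 kHz.
k=2: 89.3 kHz, 97.9 kHz.
k=3: 136.1 kHz, 144.7 kHz.
k=4: 182.9 kHz, 191.5 kHz.
Within [56.4 kHz, 159.8 kHz]: 89.3 kHz, 97.9 kHz, 136.1 kHz, 144.7 kHz.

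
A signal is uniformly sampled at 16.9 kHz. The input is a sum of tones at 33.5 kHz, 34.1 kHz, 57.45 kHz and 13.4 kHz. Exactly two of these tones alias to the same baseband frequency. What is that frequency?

0.3 kHz

fs/2 = 8.45 kHz.
33.5 kHz mod fs = 16.6 kHz.
16.6 kHz > fs/2 = 8.45 kHz, folds to fs − 16.6 kHz = 0.3 kHz.
34.1 kHz mod fs = 0.3 kHz.
0.3 kHz ≤ fs/2 = 8.45 kHz, appears at 0.3 kHz.
57.45 kHz mod fs = 6.75 kHz.
6.75 kHz ≤ fs/2 = 8.45 kHz, appears at 6.75 kHz.
13.4 kHz > fs/2 = 8.45 kHz, folds to fs − 13.4 kHz = 3.5 kHz.
33.5 kHz and 34.1 kHz both map to 0.3 kHz.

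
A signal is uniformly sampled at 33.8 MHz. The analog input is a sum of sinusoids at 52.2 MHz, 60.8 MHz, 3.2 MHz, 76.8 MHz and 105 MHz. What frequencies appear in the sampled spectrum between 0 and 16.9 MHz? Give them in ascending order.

fs/2 = 16.9 MHz.
52.2 MHz mod fs = 18.4 MHz.
18.4 MHz > fs/2 = 16.9 MHz, folds to fs − 18.4 MHz = 15.4 MHz.
60.8 MHz mod fs = 27 MHz.
27 MHz > fs/2 = 16.9 MHz, folds to fs − 27 MHz = 6.8 MHz.
3.2 MHz ≤ fs/2 = 16.9 MHz, passes unchanged.
76.8 MHz mod fs = 9.2 MHz.
9.2 MHz ≤ fs/2 = 16.9 MHz, appears at 9.2 MHz.
105 MHz mod fs = 3.6 MHz.
3.6 MHz ≤ fs/2 = 16.9 MHz, appears at 3.6 MHz.
Distinct values: {3.2 MHz, 3.6 MHz, 6.8 MHz, 9.2 MHz, 15.4 MHz}.

3.2 MHz, 3.6 MHz, 6.8 MHz, 9.2 MHz, 15.4 MHz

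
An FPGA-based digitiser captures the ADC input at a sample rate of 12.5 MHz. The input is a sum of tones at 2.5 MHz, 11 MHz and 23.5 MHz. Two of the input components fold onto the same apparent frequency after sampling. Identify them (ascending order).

fs/2 = 6.25 MHz.
2.5 MHz ≤ fs/2 = 6.25 MHz, passes unchanged.
11 MHz > fs/2 = 6.25 MHz, folds to fs − 11 MHz = 1.5 MHz.
23.5 MHz mod fs = 11 MHz.
11 MHz > fs/2 = 6.25 MHz, folds to fs − 11 MHz = 1.5 MHz.
11 MHz and 23.5 MHz both map to 1.5 MHz.

11 MHz, 23.5 MHz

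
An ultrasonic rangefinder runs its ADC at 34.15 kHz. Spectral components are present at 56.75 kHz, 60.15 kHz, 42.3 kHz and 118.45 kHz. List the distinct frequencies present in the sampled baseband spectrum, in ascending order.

fs/2 = 17.075 kHz.
56.75 kHz mod fs = 22.6 kHz.
22.6 kHz > fs/2 = 17.075 kHz, folds to fs − 22.6 kHz = 11.55 kHz.
60.15 kHz mod fs = 26 kHz.
26 kHz > fs/2 = 17.075 kHz, folds to fs − 26 kHz = 8.15 kHz.
42.3 kHz mod fs = 8.15 kHz.
8.15 kHz ≤ fs/2 = 17.075 kHz, appears at 8.15 kHz.
118.45 kHz mod fs = 16 kHz.
16 kHz ≤ fs/2 = 17.075 kHz, appears at 16 kHz.
Distinct values: {8.15 kHz, 11.55 kHz, 16 kHz}.

8.15 kHz, 11.55 kHz, 16 kHz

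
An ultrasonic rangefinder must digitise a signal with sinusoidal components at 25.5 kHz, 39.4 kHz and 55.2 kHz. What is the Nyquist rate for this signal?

Highest-frequency component: 55.2 kHz.
Nyquist rate = 2 × 55.2 kHz = 110.4 kHz.

110.4 kHz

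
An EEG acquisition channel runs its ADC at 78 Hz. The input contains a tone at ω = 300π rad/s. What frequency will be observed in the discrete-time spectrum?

6 Hz

ω = 300π rad/s → f = ω/(2π) = 150 Hz.
150 Hz mod fs = 72 Hz.
72 Hz > fs/2 = 39 Hz, folds to fs − 72 Hz = 6 Hz.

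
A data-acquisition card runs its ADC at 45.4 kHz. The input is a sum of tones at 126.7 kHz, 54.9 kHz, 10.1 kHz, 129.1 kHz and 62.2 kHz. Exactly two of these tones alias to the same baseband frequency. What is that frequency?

9.5 kHz

fs/2 = 22.7 kHz.
126.7 kHz mod fs = 35.9 kHz.
35.9 kHz > fs/2 = 22.7 kHz, folds to fs − 35.9 kHz = 9.5 kHz.
54.9 kHz mod fs = 9.5 kHz.
9.5 kHz ≤ fs/2 = 22.7 kHz, appears at 9.5 kHz.
10.1 kHz ≤ fs/2 = 22.7 kHz, passes unchanged.
129.1 kHz mod fs = 38.3 kHz.
38.3 kHz > fs/2 = 22.7 kHz, folds to fs − 38.3 kHz = 7.1 kHz.
62.2 kHz mod fs = 16.8 kHz.
16.8 kHz ≤ fs/2 = 22.7 kHz, appears at 16.8 kHz.
54.9 kHz and 126.7 kHz both map to 9.5 kHz.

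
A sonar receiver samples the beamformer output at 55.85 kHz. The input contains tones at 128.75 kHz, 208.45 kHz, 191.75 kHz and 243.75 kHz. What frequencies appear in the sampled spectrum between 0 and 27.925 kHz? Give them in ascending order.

fs/2 = 27.925 kHz.
128.75 kHz mod fs = 17.05 kHz.
17.05 kHz ≤ fs/2 = 27.925 kHz, appears at 17.05 kHz.
208.45 kHz mod fs = 40.9 kHz.
40.9 kHz > fs/2 = 27.925 kHz, folds to fs − 40.9 kHz = 14.95 kHz.
191.75 kHz mod fs = 24.2 kHz.
24.2 kHz ≤ fs/2 = 27.925 kHz, appears at 24.2 kHz.
243.75 kHz mod fs = 20.35 kHz.
20.35 kHz ≤ fs/2 = 27.925 kHz, appears at 20.35 kHz.
Distinct values: {14.95 kHz, 17.05 kHz, 20.35 kHz, 24.2 kHz}.

14.95 kHz, 17.05 kHz, 20.35 kHz, 24.2 kHz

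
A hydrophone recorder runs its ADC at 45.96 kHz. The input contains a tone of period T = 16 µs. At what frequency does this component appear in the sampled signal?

T = 16 µs → f = 1/T = 62.5 kHz.
62.5 kHz mod fs = 16.54 kHz.
16.54 kHz ≤ fs/2 = 22.98 kHz, appears at 16.54 kHz.

16.54 kHz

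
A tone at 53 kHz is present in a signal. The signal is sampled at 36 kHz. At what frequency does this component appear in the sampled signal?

53 kHz mod fs = 17 kHz.
17 kHz ≤ fs/2 = 18 kHz, appears at 17 kHz.

17 kHz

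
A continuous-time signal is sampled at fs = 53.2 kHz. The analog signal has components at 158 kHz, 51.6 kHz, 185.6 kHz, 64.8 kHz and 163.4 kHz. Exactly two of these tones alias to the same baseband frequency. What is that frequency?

1.6 kHz

fs/2 = 26.6 kHz.
158 kHz mod fs = 51.6 kHz.
51.6 kHz > fs/2 = 26.6 kHz, folds to fs − 51.6 kHz = 1.6 kHz.
51.6 kHz > fs/2 = 26.6 kHz, folds to fs − 51.6 kHz = 1.6 kHz.
185.6 kHz mod fs = 26 kHz.
26 kHz ≤ fs/2 = 26.6 kHz, appears at 26 kHz.
64.8 kHz mod fs = 11.6 kHz.
11.6 kHz ≤ fs/2 = 26.6 kHz, appears at 11.6 kHz.
163.4 kHz mod fs = 3.8 kHz.
3.8 kHz ≤ fs/2 = 26.6 kHz, appears at 3.8 kHz.
51.6 kHz and 158 kHz both map to 1.6 kHz.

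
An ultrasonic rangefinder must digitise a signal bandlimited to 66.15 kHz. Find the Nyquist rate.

132.3 kHz

Nyquist rate = 2 × 66.15 kHz = 132.3 kHz.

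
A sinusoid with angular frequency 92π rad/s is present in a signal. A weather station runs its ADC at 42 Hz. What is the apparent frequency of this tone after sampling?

4 Hz

ω = 92π rad/s → f = ω/(2π) = 46 Hz.
46 Hz mod fs = 4 Hz.
4 Hz ≤ fs/2 = 21 Hz, appears at 4 Hz.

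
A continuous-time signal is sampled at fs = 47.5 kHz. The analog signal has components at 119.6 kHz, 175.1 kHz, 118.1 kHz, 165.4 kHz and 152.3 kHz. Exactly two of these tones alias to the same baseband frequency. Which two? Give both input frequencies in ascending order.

119.6 kHz, 165.4 kHz

fs/2 = 23.75 kHz.
119.6 kHz mod fs = 24.6 kHz.
24.6 kHz > fs/2 = 23.75 kHz, folds to fs − 24.6 kHz = 22.9 kHz.
175.1 kHz mod fs = 32.6 kHz.
32.6 kHz > fs/2 = 23.75 kHz, folds to fs − 32.6 kHz = 14.9 kHz.
118.1 kHz mod fs = 23.1 kHz.
23.1 kHz ≤ fs/2 = 23.75 kHz, appears at 23.1 kHz.
165.4 kHz mod fs = 22.9 kHz.
22.9 kHz ≤ fs/2 = 23.75 kHz, appears at 22.9 kHz.
152.3 kHz mod fs = 9.8 kHz.
9.8 kHz ≤ fs/2 = 23.75 kHz, appears at 9.8 kHz.
119.6 kHz and 165.4 kHz both map to 22.9 kHz.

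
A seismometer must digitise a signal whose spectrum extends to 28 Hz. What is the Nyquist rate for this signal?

Nyquist rate = 2 × 28 Hz = 56 Hz.

56 Hz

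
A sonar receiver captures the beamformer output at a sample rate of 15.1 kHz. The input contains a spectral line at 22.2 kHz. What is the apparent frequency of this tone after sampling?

7.1 kHz

22.2 kHz mod fs = 7.1 kHz.
7.1 kHz ≤ fs/2 = 7.55 kHz, appears at 7.1 kHz.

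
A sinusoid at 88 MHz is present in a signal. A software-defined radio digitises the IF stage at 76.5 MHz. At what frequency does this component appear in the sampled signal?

88 MHz mod fs = 11.5 MHz.
11.5 MHz ≤ fs/2 = 38.25 MHz, appears at 11.5 MHz.

11.5 MHz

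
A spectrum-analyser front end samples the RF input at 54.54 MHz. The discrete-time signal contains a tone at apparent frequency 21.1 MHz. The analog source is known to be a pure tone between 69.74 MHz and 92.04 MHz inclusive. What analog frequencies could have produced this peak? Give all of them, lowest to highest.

Frequencies that alias to 21.1 MHz are k·fs ± 21.1 MHz for integer k ≥ 0.
k=0: 21.1 MHz.
k=1: 33.44 MHz, 75.64 MHz.
k=2: 87.98 MHz, 130.18 MHz.
k=3: 142.52 MHz, 184.72 MHz.
Within [69.74 MHz, 92.04 MHz]: 75.64 MHz, 87.98 MHz.

75.64 MHz, 87.98 MHz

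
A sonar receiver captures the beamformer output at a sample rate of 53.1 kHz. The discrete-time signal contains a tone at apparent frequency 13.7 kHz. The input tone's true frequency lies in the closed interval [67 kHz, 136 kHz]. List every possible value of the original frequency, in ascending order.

Frequencies that alias to 13.7 kHz are k·fs ± 13.7 kHz for integer k ≥ 0.
k=0: 13.7 kHz.
k=1: 39.4 kHz, 66.8 kHz.
k=2: 92.5 kHz, 119.9 kHz.
k=3: 145.6 kHz, 173 kHz.
Within [67 kHz, 136 kHz]: 92.5 kHz, 119.9 kHz.

92.5 kHz, 119.9 kHz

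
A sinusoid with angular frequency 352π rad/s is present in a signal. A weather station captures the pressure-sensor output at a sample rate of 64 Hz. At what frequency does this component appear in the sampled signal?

ω = 352π rad/s → f = ω/(2π) = 176 Hz.
176 Hz mod fs = 48 Hz.
48 Hz > fs/2 = 32 Hz, folds to fs − 48 Hz = 16 Hz.

16 Hz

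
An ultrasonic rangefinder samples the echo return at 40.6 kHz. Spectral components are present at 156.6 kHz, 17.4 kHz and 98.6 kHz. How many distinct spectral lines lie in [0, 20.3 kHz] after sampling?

fs/2 = 20.3 kHz.
156.6 kHz mod fs = 34.8 kHz.
34.8 kHz > fs/2 = 20.3 kHz, folds to fs − 34.8 kHz = 5.8 kHz.
17.4 kHz ≤ fs/2 = 20.3 kHz, passes unchanged.
98.6 kHz mod fs = 17.4 kHz.
17.4 kHz ≤ fs/2 = 20.3 kHz, appears at 17.4 kHz.
Distinct values: {5.8 kHz, 17.4 kHz} → 2.

2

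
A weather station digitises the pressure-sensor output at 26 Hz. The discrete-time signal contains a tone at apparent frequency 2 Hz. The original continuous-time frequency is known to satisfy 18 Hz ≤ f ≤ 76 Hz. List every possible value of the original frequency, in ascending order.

24 Hz, 28 Hz, 50 Hz, 54 Hz, 76 Hz

Frequencies that alias to 2 Hz are k·fs ± 2 Hz for integer k ≥ 0.
k=0: 2 Hz.
k=1: 24 Hz, 28 Hz.
k=2: 50 Hz, 54 Hz.
k=3: 76 Hz, 80 Hz.
k=4: 102 Hz, 106 Hz.
Within [18 Hz, 76 Hz]: 24 Hz, 28 Hz, 50 Hz, 54 Hz, 76 Hz.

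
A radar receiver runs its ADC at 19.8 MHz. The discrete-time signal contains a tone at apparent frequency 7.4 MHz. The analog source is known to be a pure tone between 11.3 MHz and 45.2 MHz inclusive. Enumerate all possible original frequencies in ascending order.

Frequencies that alias to 7.4 MHz are k·fs ± 7.4 MHz for integer k ≥ 0.
k=0: 7.4 MHz.
k=1: 12.4 MHz, 27.2 MHz.
k=2: 32.2 MHz, 47 MHz.
k=3: 52 MHz, 66.8 MHz.
Within [11.3 MHz, 45.2 MHz]: 12.4 MHz, 27.2 MHz, 32.2 MHz.

12.4 MHz, 27.2 MHz, 32.2 MHz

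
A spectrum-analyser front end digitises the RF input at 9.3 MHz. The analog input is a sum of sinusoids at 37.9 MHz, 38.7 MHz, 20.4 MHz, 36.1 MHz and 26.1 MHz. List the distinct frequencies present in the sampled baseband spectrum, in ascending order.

0.7 MHz, 1.1 MHz, 1.5 MHz, 1.8 MHz

fs/2 = 4.65 MHz.
37.9 MHz mod fs = 0.7 MHz.
0.7 MHz ≤ fs/2 = 4.65 MHz, appears at 0.7 MHz.
38.7 MHz mod fs = 1.5 MHz.
1.5 MHz ≤ fs/2 = 4.65 MHz, appears at 1.5 MHz.
20.4 MHz mod fs = 1.8 MHz.
1.8 MHz ≤ fs/2 = 4.65 MHz, appears at 1.8 MHz.
36.1 MHz mod fs = 8.2 MHz.
8.2 MHz > fs/2 = 4.65 MHz, folds to fs − 8.2 MHz = 1.1 MHz.
26.1 MHz mod fs = 7.5 MHz.
7.5 MHz > fs/2 = 4.65 MHz, folds to fs − 7.5 MHz = 1.8 MHz.
Distinct values: {0.7 MHz, 1.1 MHz, 1.5 MHz, 1.8 MHz}.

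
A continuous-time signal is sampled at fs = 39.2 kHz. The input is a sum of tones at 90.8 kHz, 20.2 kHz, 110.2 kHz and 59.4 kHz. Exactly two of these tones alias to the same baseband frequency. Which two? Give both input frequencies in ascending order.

20.2 kHz, 59.4 kHz

fs/2 = 19.6 kHz.
90.8 kHz mod fs = 12.4 kHz.
12.4 kHz ≤ fs/2 = 19.6 kHz, appears at 12.4 kHz.
20.2 kHz > fs/2 = 19.6 kHz, folds to fs − 20.2 kHz = 19 kHz.
110.2 kHz mod fs = 31.8 kHz.
31.8 kHz > fs/2 = 19.6 kHz, folds to fs − 31.8 kHz = 7.4 kHz.
59.4 kHz mod fs = 20.2 kHz.
20.2 kHz > fs/2 = 19.6 kHz, folds to fs − 20.2 kHz = 19 kHz.
20.2 kHz and 59.4 kHz both map to 19 kHz.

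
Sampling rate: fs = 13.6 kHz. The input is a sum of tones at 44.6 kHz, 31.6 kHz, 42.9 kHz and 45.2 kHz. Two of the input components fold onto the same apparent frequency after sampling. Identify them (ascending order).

31.6 kHz, 45.2 kHz

fs/2 = 6.8 kHz.
44.6 kHz mod fs = 3.8 kHz.
3.8 kHz ≤ fs/2 = 6.8 kHz, appears at 3.8 kHz.
31.6 kHz mod fs = 4.4 kHz.
4.4 kHz ≤ fs/2 = 6.8 kHz, appears at 4.4 kHz.
42.9 kHz mod fs = 2.1 kHz.
2.1 kHz ≤ fs/2 = 6.8 kHz, appears at 2.1 kHz.
45.2 kHz mod fs = 4.4 kHz.
4.4 kHz ≤ fs/2 = 6.8 kHz, appears at 4.4 kHz.
31.6 kHz and 45.2 kHz both map to 4.4 kHz.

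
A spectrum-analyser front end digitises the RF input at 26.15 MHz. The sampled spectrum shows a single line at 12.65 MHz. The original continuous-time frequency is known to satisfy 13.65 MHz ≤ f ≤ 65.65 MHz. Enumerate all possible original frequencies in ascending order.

Frequencies that alias to 12.65 MHz are k·fs ± 12.65 MHz for integer k ≥ 0.
k=0: 12.65 MHz.
k=1: 13.5 MHz, 38.8 MHz.
k=2: 39.65 MHz, 64.95 MHz.
k=3: 65.8 MHz, 91.1 MHz.
Within [13.65 MHz, 65.65 MHz]: 38.8 MHz, 39.65 MHz, 64.95 MHz.

38.8 MHz, 39.65 MHz, 64.95 MHz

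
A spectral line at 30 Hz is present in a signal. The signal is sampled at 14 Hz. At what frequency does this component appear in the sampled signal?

2 Hz

30 Hz mod fs = 2 Hz.
2 Hz ≤ fs/2 = 7 Hz, appears at 2 Hz.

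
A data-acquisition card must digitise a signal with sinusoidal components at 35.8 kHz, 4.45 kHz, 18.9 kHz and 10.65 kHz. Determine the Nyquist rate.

Highest-frequency component: 35.8 kHz.
Nyquist rate = 2 × 35.8 kHz = 71.6 kHz.

71.6 kHz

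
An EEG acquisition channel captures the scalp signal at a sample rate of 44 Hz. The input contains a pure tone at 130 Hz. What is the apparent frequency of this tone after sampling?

2 Hz

130 Hz mod fs = 42 Hz.
42 Hz > fs/2 = 22 Hz, folds to fs − 42 Hz = 2 Hz.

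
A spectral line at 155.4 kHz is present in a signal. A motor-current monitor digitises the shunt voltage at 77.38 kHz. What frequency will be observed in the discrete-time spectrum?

0.64 kHz

155.4 kHz mod fs = 0.64 kHz.
0.64 kHz ≤ fs/2 = 38.69 kHz, appears at 0.64 kHz.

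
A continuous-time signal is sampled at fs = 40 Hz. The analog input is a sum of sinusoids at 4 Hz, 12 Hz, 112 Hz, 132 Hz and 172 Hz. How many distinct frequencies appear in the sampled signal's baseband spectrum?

3

fs/2 = 20 Hz.
4 Hz ≤ fs/2 = 20 Hz, passes unchanged.
12 Hz ≤ fs/2 = 20 Hz, passes unchanged.
112 Hz mod fs = 32 Hz.
32 Hz > fs/2 = 20 Hz, folds to fs − 32 Hz = 8 Hz.
132 Hz mod fs = 12 Hz.
12 Hz ≤ fs/2 = 20 Hz, appears at 12 Hz.
172 Hz mod fs = 12 Hz.
12 Hz ≤ fs/2 = 20 Hz, appears at 12 Hz.
Distinct values: {4 Hz, 8 Hz, 12 Hz} → 3.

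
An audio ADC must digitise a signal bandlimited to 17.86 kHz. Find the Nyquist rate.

Nyquist rate = 2 × 17.86 kHz = 35.72 kHz.

35.72 kHz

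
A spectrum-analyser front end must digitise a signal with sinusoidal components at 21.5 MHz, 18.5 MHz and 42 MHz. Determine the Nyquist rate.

Highest-frequency component: 42 MHz.
Nyquist rate = 2 × 42 MHz = 84 MHz.

84 MHz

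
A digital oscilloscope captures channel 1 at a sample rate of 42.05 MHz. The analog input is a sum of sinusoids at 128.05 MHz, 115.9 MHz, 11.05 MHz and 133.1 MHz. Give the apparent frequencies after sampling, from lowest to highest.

fs/2 = 21.025 MHz.
128.05 MHz mod fs = 1.9 MHz.
1.9 MHz ≤ fs/2 = 21.025 MHz, appears at 1.9 MHz.
115.9 MHz mod fs = 31.8 MHz.
31.8 MHz > fs/2 = 21.025 MHz, folds to fs − 31.8 MHz = 10.25 MHz.
11.05 MHz ≤ fs/2 = 21.025 MHz, passes unchanged.
133.1 MHz mod fs = 6.95 MHz.
6.95 MHz ≤ fs/2 = 21.025 MHz, appears at 6.95 MHz.
Distinct values: {1.9 MHz, 6.95 MHz, 10.25 MHz, 11.05 MHz}.

1.9 MHz, 6.95 MHz, 10.25 MHz, 11.05 MHz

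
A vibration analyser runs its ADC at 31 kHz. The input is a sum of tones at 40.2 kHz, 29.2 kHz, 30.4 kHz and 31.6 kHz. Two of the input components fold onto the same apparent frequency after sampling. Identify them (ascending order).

fs/2 = 15.5 kHz.
40.2 kHz mod fs = 9.2 kHz.
9.2 kHz ≤ fs/2 = 15.5 kHz, appears at 9.2 kHz.
29.2 kHz > fs/2 = 15.5 kHz, folds to fs − 29.2 kHz = 1.8 kHz.
30.4 kHz > fs/2 = 15.5 kHz, folds to fs − 30.4 kHz = 0.6 kHz.
31.6 kHz mod fs = 0.6 kHz.
0.6 kHz ≤ fs/2 = 15.5 kHz, appears at 0.6 kHz.
30.4 kHz and 31.6 kHz both map to 0.6 kHz.

30.4 kHz, 31.6 kHz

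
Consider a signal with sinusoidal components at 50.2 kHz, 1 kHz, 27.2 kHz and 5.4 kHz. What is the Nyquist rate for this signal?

Highest-frequency component: 50.2 kHz.
Nyquist rate = 2 × 50.2 kHz = 100.4 kHz.

100.4 kHz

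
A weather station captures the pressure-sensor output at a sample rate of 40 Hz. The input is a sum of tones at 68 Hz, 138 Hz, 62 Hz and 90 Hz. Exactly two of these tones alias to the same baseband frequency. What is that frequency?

18 Hz

fs/2 = 20 Hz.
68 Hz mod fs = 28 Hz.
28 Hz > fs/2 = 20 Hz, folds to fs − 28 Hz = 12 Hz.
138 Hz mod fs = 18 Hz.
18 Hz ≤ fs/2 = 20 Hz, appears at 18 Hz.
62 Hz mod fs = 22 Hz.
22 Hz > fs/2 = 20 Hz, folds to fs − 22 Hz = 18 Hz.
90 Hz mod fs = 10 Hz.
10 Hz ≤ fs/2 = 20 Hz, appears at 10 Hz.
62 Hz and 138 Hz both map to 18 Hz.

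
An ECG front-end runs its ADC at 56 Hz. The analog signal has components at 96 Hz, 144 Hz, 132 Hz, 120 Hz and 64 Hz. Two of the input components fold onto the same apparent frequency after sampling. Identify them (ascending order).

64 Hz, 120 Hz

fs/2 = 28 Hz.
96 Hz mod fs = 40 Hz.
40 Hz > fs/2 = 28 Hz, folds to fs − 40 Hz = 16 Hz.
144 Hz mod fs = 32 Hz.
32 Hz > fs/2 = 28 Hz, folds to fs − 32 Hz = 24 Hz.
132 Hz mod fs = 20 Hz.
20 Hz ≤ fs/2 = 28 Hz, appears at 20 Hz.
120 Hz mod fs = 8 Hz.
8 Hz ≤ fs/2 = 28 Hz, appears at 8 Hz.
64 Hz mod fs = 8 Hz.
8 Hz ≤ fs/2 = 28 Hz, appears at 8 Hz.
64 Hz and 120 Hz both map to 8 Hz.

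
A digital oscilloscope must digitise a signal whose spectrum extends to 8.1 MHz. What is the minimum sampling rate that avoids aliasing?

Nyquist rate = 2 × 8.1 MHz = 16.2 MHz.

16.2 MHz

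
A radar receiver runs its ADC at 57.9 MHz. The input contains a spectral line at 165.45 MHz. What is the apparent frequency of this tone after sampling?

165.45 MHz mod fs = 49.65 MHz.
49.65 MHz > fs/2 = 28.95 MHz, folds to fs − 49.65 MHz = 8.25 MHz.

8.25 MHz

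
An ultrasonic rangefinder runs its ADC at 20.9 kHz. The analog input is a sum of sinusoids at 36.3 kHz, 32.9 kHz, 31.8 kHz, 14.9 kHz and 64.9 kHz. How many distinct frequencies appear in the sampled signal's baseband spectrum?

fs/2 = 10.45 kHz.
36.3 kHz mod fs = 15.4 kHz.
15.4 kHz > fs/2 = 10.45 kHz, folds to fs − 15.4 kHz = 5.5 kHz.
32.9 kHz mod fs = 12 kHz.
12 kHz > fs/2 = 10.45 kHz, folds to fs − 12 kHz = 8.9 kHz.
31.8 kHz mod fs = 10.9 kHz.
10.9 kHz > fs/2 = 10.45 kHz, folds to fs − 10.9 kHz = 10 kHz.
14.9 kHz > fs/2 = 10.45 kHz, folds to fs − 14.9 kHz = 6 kHz.
64.9 kHz mod fs = 2.2 kHz.
2.2 kHz ≤ fs/2 = 10.45 kHz, appears at 2.2 kHz.
Distinct values: {2.2 kHz, 5.5 kHz, 6 kHz, 8.9 kHz, 10 kHz} → 5.

5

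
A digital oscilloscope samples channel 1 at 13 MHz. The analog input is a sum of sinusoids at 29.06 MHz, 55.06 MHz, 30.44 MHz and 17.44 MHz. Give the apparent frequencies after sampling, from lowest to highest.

fs/2 = 6.5 MHz.
29.06 MHz mod fs = 3.06 MHz.
3.06 MHz ≤ fs/2 = 6.5 MHz, appears at 3.06 MHz.
55.06 MHz mod fs = 3.06 MHz.
3.06 MHz ≤ fs/2 = 6.5 MHz, appears at 3.06 MHz.
30.44 MHz mod fs = 4.44 MHz.
4.44 MHz ≤ fs/2 = 6.5 MHz, appears at 4.44 MHz.
17.44 MHz mod fs = 4.44 MHz.
4.44 MHz ≤ fs/2 = 6.5 MHz, appears at 4.44 MHz.
Distinct values: {3.06 MHz, 4.44 MHz}.

3.06 MHz, 4.44 MHz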